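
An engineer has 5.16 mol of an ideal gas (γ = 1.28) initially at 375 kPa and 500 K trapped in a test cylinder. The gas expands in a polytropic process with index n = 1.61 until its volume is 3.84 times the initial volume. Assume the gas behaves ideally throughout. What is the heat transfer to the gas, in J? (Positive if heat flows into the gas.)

V₁ = nRT₁/P₁ = 5.16×8.314×500/375 = 57.2 L.
Polytropic n=1.61: T₂ = T₁(V₁/V₂)^(n−1) = 500×(0.260)^0.61 = 220 K; P₂ = P₁(V₁/V₂)^n = 43.0 kPa.
W = (P₁V₁−P₂V₂)/(n−1) = (375×57.2−43.0×220)/0.61 = 19700 J.
ΔU = nCvΔT = 5.16×29.7×(220−500) = -42900 J.
Q = ΔU + W = -23200 J.

-23200 J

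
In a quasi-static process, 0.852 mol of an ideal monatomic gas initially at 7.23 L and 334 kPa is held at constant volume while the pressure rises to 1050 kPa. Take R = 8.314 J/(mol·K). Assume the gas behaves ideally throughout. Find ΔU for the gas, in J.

T₁ = P₁V₁/(nR) = 334×7.23/(0.852×8.314) = 341 K.
Isochoric: V stays 7.23 L; P/T = const ⇒ T₂ = 1070 K, P₂ = 1050 kPa.
For an ideal gas ΔU = nCvΔT with Cv = (3/2)R = 12.5 J/(mol·K).
ΔU = 0.852×12.5×(1070−341) = 7770 J.

7770 J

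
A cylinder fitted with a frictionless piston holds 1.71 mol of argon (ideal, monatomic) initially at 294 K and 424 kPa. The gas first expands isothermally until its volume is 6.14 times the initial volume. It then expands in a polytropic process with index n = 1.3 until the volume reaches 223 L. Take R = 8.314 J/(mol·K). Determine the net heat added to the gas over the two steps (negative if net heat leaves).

V₁ = nRT₁/P₁ = 1.71×8.314×294/424 = 9.86 L.
Step 1 — Isothermal: T stays 294 K; PV = const ⇒ V₂ = 60.5 L, P₂ = 69.1 kPa.
ΔU = 0 (ideal gas, T constant).
W = nRT ln(V₂/V₁) = 1.71×8.314×294×ln(6.14) = 7590 J.
Q = ΔU + W = 7590 J.
State after step 1: P = 69.1 kPa, V = 60.5 L, T = 294 K.
Step 2 — Polytropic n=1.3: T₂ = T₁(V₁/V₂)^(n−1) = 294×(0.271)^0.30 = 199 K; P₂ = P₁(V₁/V₂)^n = 12.7 kPa.
W = (P₁V₁−P₂V₂)/(n−1) = (69.1×60.5−12.7×223)/0.30 = 4510 J.
ΔU = nCvΔT = 1.71×12.5×(199−294) = -2030 J.
Q = ΔU + W = 2480 J.
Net over both steps: W = 12100 J, Q = 10100 J, ΔU = -2030 J.

10100 J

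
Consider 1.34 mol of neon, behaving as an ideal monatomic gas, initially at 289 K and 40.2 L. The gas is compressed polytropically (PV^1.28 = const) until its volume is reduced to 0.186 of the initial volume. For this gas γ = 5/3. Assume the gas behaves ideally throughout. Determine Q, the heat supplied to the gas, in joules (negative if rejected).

P₁ = nRT₁/V₁ = 1.34×8.314×289/40.2 = 80.1 kPa.
Polytropic n=1.28: T₂ = T₁(V₁/V₂)^(n−1) = 289×(5.38)^0.28 = 463 K; P₂ = P₁(V₁/V₂)^n = 690 kPa.
W = (P₁V₁−P₂V₂)/(n−1) = (80.1×40.2−690×7.48)/0.28 = -6920 J.
ΔU = nCvΔT = 1.34×12.5×(463−289) = 2910 J.
Q = ΔU + W = -4010 J.

-4010 J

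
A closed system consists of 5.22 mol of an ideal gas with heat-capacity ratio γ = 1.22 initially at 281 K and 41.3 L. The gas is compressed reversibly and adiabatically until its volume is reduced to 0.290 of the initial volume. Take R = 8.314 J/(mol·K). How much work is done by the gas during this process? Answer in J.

P₁ = nRT₁/V₁ = 5.22×8.314×281/41.3 = 295 kPa.
Adiabatic: TV^(γ−1) = const ⇒ T₂ = 281×(3.45)^0.220 = 369 K; PV^γ = const ⇒ P₂ = 1340 kPa.
ΔU = nCvΔT = 5.22×37.8×(369−281) = 17400 J.
Q = 0 for an adiabatic process, so W = −ΔU = -17400 J.

-17400 J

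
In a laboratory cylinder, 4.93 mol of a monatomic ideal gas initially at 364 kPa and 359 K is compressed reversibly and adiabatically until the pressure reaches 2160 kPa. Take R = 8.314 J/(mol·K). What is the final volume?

V₁ = nRT₁/P₁ = 4.93×8.314×359/364 = 40.4 L.
Adiabatic: T₂/T₁ = (P₂/P₁)^((γ−1)/γ) ⇒ T₂ = 359×(5.93)^0.400 = 732 K; V₂ = 13.9 L.

13.9 L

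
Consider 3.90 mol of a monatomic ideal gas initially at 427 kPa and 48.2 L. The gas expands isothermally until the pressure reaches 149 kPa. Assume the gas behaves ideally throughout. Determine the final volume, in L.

138 L

T₁ = P₁V₁/(nR) = 427×48.2/(3.90×8.314) = 635 K.
Isothermal: T stays 635 K; PV = const ⇒ V₂ = 138 L, P₂ = 149 kPa.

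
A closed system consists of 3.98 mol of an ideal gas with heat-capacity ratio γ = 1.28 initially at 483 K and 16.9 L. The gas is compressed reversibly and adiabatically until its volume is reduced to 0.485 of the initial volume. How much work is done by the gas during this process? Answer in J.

-12800 J

P₁ = nRT₁/V₁ = 3.98×8.314×483/16.9 = 946 kPa.
Adiabatic: TV^(γ−1) = const ⇒ T₂ = 483×(2.06)^0.280 = 591 K; PV^γ = const ⇒ P₂ = 2390 kPa.
ΔU = nCvΔT = 3.98×29.7×(591−483) = 12800 J.
Q = 0 for an adiabatic process, so W = −ΔU = -12800 J.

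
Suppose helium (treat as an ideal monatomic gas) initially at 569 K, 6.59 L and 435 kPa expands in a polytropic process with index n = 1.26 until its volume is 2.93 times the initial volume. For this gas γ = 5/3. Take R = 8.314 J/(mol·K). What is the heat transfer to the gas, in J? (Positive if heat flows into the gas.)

n = P₁V₁/(RT₁) = 435×6.59/(8.314×569) = 0.606 mol.
Polytropic n=1.26: T₂ = T₁(V₁/V₂)^(n−1) = 569×(0.341)^0.26 = 430 K; P₂ = P₁(V₁/V₂)^n = 112 kPa.
W = (P₁V₁−P₂V₂)/(n−1) = (435×6.59−112×19.3)/0.26 = 2690 J.
ΔU = nCvΔT = 0.606×12.5×(430−569) = -1050 J.
Q = ΔU + W = 1640 J.

1640 J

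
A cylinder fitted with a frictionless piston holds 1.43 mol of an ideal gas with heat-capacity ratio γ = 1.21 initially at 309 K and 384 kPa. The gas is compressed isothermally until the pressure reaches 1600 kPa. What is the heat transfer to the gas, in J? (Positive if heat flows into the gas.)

-5240 J

V₁ = nRT₁/P₁ = 1.43×8.314×309/384 = 9.57 L.
Isothermal: T stays 309 K; PV = const ⇒ V₂ = 2.30 L, P₂ = 1600 kPa.
ΔU = 0 (ideal gas, T constant).
W = nRT ln(V₂/V₁) = 1.43×8.314×309×ln(0.240) = -5240 J.
Q = ΔU + W = -5240 J.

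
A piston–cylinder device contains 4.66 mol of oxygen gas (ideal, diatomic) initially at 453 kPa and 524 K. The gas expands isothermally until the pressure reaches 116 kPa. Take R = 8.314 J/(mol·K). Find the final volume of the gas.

175 L

V₁ = nRT₁/P₁ = 4.66×8.314×524/453 = 44.8 L.
Isothermal: T stays 524 K; PV = const ⇒ V₂ = 175 L, P₂ = 116 kPa.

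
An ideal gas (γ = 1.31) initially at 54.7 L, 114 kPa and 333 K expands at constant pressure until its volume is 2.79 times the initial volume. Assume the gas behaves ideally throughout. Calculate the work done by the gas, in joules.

11200 J

n = P₁V₁/(RT₁) = 114×54.7/(8.314×333) = 2.25 mol.
Isobaric: P stays 114 kPa; V/T = const ⇒ T₂ = 929 K, V₂ = 153 L.
W = PΔV = 114×(153−54.7) kPa·L = 11200 J.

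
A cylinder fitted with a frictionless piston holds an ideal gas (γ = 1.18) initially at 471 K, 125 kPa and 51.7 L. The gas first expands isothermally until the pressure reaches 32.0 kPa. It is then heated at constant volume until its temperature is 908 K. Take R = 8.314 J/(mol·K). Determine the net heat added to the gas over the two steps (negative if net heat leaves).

n = P₁V₁/(RT₁) = 125×51.7/(8.314×471) = 1.65 mol.
Step 1 — Isothermal: T stays 471 K; PV = const ⇒ V₂ = 202 L, P₂ = 32.0 kPa.
ΔU = 0 (ideal gas, T constant).
W = nRT ln(V₂/V₁) = 1.65×8.314×471×ln(3.91) = 8810 J.
Q = ΔU + W = 8810 J.
State after step 1: P = 32.0 kPa, V = 202 L, T = 471 K.
Step 2 — Isochoric: V stays 202 L; P/T = const ⇒ T₂ = 908 K, P₂ = 61.7 kPa.
W = 0 (no volume change).
ΔU = nCvΔT = 1.65×46.2×(908−471) = 33300 J.
Q = ΔU = 33300 J.
Net over both steps: W = 8810 J, Q = 42100 J, ΔU = 33300 J.

42100 J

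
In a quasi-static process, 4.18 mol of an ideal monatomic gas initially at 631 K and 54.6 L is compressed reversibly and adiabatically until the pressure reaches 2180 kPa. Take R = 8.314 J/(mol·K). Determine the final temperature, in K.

1240 K

P₁ = nRT₁/V₁ = 4.18×8.314×631/54.6 = 402 kPa.
Adiabatic: T₂/T₁ = (P₂/P₁)^((γ−1)/γ) ⇒ T₂ = 631×(5.43)^0.400 = 1240 K; V₂ = 19.8 L.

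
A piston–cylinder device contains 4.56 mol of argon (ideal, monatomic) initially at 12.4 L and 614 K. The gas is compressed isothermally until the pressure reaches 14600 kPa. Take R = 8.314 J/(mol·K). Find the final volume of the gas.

1.59 L

P₁ = nRT₁/V₁ = 4.56×8.314×614/12.4 = 1880 kPa.
Isothermal: T stays 614 K; PV = const ⇒ V₂ = 1.59 L, P₂ = 14600 kPa.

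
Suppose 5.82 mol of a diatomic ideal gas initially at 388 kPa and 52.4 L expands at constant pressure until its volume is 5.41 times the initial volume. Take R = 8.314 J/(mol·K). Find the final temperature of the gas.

2270 K

T₁ = P₁V₁/(nR) = 388×52.4/(5.82×8.314) = 420 K.
Isobaric: P stays 388 kPa; V/T = const ⇒ T₂ = 2270 K, V₂ = 283 L.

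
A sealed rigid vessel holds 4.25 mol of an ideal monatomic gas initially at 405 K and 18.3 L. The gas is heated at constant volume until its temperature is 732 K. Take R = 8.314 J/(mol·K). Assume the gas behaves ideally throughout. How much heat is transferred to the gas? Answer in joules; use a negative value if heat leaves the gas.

P₁ = nRT₁/V₁ = 4.25×8.314×405/18.3 = 782 kPa.
Isochoric: V stays 18.3 L; P/T = const ⇒ T₂ = 732 K, P₂ = 1410 kPa.
W = 0 (no volume change).
ΔU = nCvΔT = 4.25×12.5×(732−405) = 17300 J.
Q = ΔU = 17300 J.

17300 J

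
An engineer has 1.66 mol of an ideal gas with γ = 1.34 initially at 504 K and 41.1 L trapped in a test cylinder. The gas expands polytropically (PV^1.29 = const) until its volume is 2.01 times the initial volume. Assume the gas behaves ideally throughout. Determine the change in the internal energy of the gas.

P₁ = nRT₁/V₁ = 1.66×8.314×504/41.1 = 169 kPa.
Polytropic n=1.29: T₂ = T₁(V₁/V₂)^(n−1) = 504×(0.498)^0.29 = 412 K; P₂ = P₁(V₁/V₂)^n = 68.8 kPa.
For an ideal gas ΔU = nCvΔT with Cv = R/(γ−1) = 24.5 J/(mol·K).
ΔU = 1.66×24.5×(412−504) = -3750 J.

-3750 J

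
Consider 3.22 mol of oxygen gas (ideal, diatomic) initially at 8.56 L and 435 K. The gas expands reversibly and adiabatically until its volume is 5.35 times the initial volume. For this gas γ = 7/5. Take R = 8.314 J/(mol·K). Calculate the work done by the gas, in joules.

14200 J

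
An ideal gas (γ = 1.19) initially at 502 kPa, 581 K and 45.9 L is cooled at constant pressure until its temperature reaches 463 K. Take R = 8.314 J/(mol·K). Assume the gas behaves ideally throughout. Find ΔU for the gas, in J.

-24600 J

n = P₁V₁/(RT₁) = 502×45.9/(8.314×581) = 4.77 mol.
Isobaric: P stays 502 kPa; V/T = const ⇒ T₂ = 463 K, V₂ = 36.6 L.
For an ideal gas ΔU = nCvΔT with Cv = R/(γ−1) = 43.8 J/(mol·K).
ΔU = 4.77×43.8×(463−581) = -24600 J.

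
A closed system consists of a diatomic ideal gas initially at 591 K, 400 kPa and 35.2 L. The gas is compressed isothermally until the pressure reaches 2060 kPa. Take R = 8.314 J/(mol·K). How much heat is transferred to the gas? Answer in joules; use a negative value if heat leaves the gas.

-23100 J

n = P₁V₁/(RT₁) = 400×35.2/(8.314×591) = 2.87 mol.
Isothermal: T stays 591 K; PV = const ⇒ V₂ = 6.83 L, P₂ = 2060 kPa.
ΔU = 0 (ideal gas, T constant).
W = nRT ln(V₂/V₁) = 2.87×8.314×591×ln(0.194) = -23100 J.
Q = ΔU + W = -23100 J.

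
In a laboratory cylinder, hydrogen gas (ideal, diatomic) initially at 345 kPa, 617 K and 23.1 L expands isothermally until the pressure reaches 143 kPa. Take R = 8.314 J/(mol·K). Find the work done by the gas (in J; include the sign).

7020 J

n = P₁V₁/(RT₁) = 345×23.1/(8.314×617) = 1.55 mol.
Isothermal: T stays 617 K; PV = const ⇒ V₂ = 55.7 L, P₂ = 143 kPa.
W = nRT ln(V₂/V₁) = 1.55×8.314×617×ln(2.41) = 7020 J.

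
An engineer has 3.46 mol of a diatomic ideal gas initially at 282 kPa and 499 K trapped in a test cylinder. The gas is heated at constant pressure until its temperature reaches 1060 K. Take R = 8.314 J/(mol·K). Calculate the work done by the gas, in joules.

V₁ = nRT₁/P₁ = 3.46×8.314×499/282 = 50.9 L.
Isobaric: P stays 282 kPa; V/T = const ⇒ T₂ = 1060 K, V₂ = 108 L.
W = PΔV = 282×(108−50.9) kPa·L = 16100 J.

16100 J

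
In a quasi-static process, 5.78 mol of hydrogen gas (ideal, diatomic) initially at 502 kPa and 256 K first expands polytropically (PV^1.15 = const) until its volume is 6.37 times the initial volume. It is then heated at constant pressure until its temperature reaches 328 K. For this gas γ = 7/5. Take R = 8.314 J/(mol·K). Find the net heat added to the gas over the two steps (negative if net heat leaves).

35000 J

V₁ = nRT₁/P₁ = 5.78×8.314×256/502 = 24.5 L.
Step 1 — Polytropic n=1.15: T₂ = T₁(V₁/V₂)^(n−1) = 256×(0.157)^0.15 = 194 K; P₂ = P₁(V₁/V₂)^n = 59.7 kPa.
W = (P₁V₁−P₂V₂)/(n−1) = (502×24.5−59.7×156)/0.15 = 19900 J.
ΔU = nCvΔT = 5.78×20.8×(194−256) = -7460 J.
Q = ΔU + W = 12400 J.
State after step 1: P = 59.7 kPa, V = 156 L, T = 194 K.
Step 2 — Isobaric: P stays 59.7 kPa; V/T = const ⇒ T₂ = 328 K, V₂ = 264 L.
W = PΔV = 59.7×(264−156) kPa·L = 6440 J.
ΔU = nCvΔT = 5.78×20.8×(328−194) = 16100 J.
Q = ΔU + W = nCpΔT = 22600 J.
Net over both steps: W = 26300 J, Q = 35000 J, ΔU = 8650 J.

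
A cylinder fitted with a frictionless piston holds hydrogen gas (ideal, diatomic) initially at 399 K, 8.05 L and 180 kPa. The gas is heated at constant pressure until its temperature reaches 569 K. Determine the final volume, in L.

Isobaric: P stays 180 kPa; V/T = const ⇒ T₂ = 569 K, V₂ = 11.5 L.

11.5 L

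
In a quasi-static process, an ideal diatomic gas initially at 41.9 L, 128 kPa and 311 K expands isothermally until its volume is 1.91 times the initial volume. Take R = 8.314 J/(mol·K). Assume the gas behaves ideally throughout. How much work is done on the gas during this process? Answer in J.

n = P₁V₁/(RT₁) = 128×41.9/(8.314×311) = 2.07 mol.
Isothermal: T stays 311 K; PV = const ⇒ V₂ = 80.0 L, P₂ = 67.0 kPa.
W = nRT ln(V₂/V₁) = 2.07×8.314×311×ln(1.91) = 3470 J.
Work done on the gas = −W_by = -3470 J.

-3470 J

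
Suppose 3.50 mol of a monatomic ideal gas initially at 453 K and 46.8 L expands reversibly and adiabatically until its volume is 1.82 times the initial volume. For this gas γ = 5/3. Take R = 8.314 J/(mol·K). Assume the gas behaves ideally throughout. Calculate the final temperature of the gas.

304 K

P₁ = nRT₁/V₁ = 3.50×8.314×453/46.8 = 282 kPa.
Adiabatic: TV^(γ−1) = const ⇒ T₂ = 453×(0.549)^0.667 = 304 K; PV^γ = const ⇒ P₂ = 104 kPa.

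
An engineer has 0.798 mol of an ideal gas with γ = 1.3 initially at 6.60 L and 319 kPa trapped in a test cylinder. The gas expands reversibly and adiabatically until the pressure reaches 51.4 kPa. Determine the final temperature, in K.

T₁ = P₁V₁/(nR) = 319×6.60/(0.798×8.314) = 317 K.
Adiabatic: T₂/T₁ = (P₂/P₁)^((γ−1)/γ) ⇒ T₂ = 317×(0.161)^0.231 = 208 K; V₂ = 26.9 L.

208 K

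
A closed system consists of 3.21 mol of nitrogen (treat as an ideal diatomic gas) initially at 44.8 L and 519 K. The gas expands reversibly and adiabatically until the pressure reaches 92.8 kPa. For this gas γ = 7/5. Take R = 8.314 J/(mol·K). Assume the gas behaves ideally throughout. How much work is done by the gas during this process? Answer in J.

10100 J

P₁ = nRT₁/V₁ = 3.21×8.314×519/44.8 = 309 kPa.
Adiabatic: T₂/T₁ = (P₂/P₁)^((γ−1)/γ) ⇒ T₂ = 519×(0.300)^0.286 = 368 K; V₂ = 106 L.
ΔU = nCvΔT = 3.21×20.8×(368−519) = -10100 J.
Q = 0 for an adiabatic process, so W = −ΔU = 10100 J.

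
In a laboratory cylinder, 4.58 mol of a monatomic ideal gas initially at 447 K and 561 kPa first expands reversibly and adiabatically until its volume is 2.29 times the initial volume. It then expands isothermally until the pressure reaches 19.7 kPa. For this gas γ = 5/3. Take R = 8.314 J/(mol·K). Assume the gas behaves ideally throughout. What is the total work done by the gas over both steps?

30100 J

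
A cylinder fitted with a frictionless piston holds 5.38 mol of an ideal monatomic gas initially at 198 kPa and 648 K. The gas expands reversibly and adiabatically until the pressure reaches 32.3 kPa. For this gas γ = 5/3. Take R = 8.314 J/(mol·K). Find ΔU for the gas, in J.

-22400 J

V₁ = nRT₁/P₁ = 5.38×8.314×648/198 = 146 L.
Adiabatic: T₂/T₁ = (P₂/P₁)^((γ−1)/γ) ⇒ T₂ = 648×(0.163)^0.400 = 314 K; V₂ = 434 L.
For an ideal gas ΔU = nCvΔT with Cv = (3/2)R = 12.5 J/(mol·K).
ΔU = 5.38×12.5×(314−648) = -22400 J.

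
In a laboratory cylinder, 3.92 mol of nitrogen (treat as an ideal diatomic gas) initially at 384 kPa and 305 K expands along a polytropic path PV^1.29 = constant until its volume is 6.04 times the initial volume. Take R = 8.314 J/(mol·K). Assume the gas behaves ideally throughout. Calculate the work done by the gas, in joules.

13900 J

V₁ = nRT₁/P₁ = 3.92×8.314×305/384 = 25.9 L.
Polytropic n=1.29: T₂ = T₁(V₁/V₂)^(n−1) = 305×(0.166)^0.29 = 181 K; P₂ = P₁(V₁/V₂)^n = 37.7 kPa.
W = (P₁V₁−P₂V₂)/(n−1) = (384×25.9−37.7×156)/0.29 = 13900 J.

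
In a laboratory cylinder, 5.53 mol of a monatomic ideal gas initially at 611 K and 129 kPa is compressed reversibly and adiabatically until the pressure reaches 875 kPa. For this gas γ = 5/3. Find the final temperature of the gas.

1310 K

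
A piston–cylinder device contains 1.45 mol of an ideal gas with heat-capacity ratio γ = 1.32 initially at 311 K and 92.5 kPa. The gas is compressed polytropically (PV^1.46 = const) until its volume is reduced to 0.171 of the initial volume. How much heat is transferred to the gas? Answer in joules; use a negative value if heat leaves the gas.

4470 J

V₁ = nRT₁/P₁ = 1.45×8.314×311/92.5 = 40.5 L.
Polytropic n=1.46: T₂ = T₁(V₁/V₂)^(n−1) = 311×(5.85)^0.46 = 701 K; P₂ = P₁(V₁/V₂)^n = 1220 kPa.
W = (P₁V₁−P₂V₂)/(n−1) = (92.5×40.5−1220×6.93)/0.46 = -10200 J.
ΔU = nCvΔT = 1.45×26.0×(701−311) = 14700 J.
Q = ΔU + W = 4470 J.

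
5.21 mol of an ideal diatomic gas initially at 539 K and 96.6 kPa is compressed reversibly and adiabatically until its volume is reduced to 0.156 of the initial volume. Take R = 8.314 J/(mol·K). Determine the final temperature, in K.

1130 K

V₁ = nRT₁/P₁ = 5.21×8.314×539/96.6 = 242 L.
Adiabatic: TV^(γ−1) = const ⇒ T₂ = 539×(6.41)^0.400 = 1130 K; PV^γ = const ⇒ P₂ = 1300 kPa.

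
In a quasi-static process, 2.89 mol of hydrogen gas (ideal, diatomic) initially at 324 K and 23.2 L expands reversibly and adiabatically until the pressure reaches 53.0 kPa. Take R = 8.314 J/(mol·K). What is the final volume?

86.7 L

P₁ = nRT₁/V₁ = 2.89×8.314×324/23.2 = 336 kPa.
Adiabatic: T₂/T₁ = (P₂/P₁)^((γ−1)/γ) ⇒ T₂ = 324×(0.158)^0.286 = 191 K; V₂ = 86.7 L.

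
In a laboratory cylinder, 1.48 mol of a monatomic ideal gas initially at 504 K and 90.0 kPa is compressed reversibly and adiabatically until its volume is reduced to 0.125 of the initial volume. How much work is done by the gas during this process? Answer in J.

V₁ = nRT₁/P₁ = 1.48×8.314×504/90.0 = 68.9 L.
Adiabatic: TV^(γ−1) = const ⇒ T₂ = 504×(8.00)^0.667 = 2020 K; PV^γ = const ⇒ P₂ = 2880 kPa.
ΔU = nCvΔT = 1.48×12.5×(2020−504) = 27900 J.
Q = 0 for an adiabatic process, so W = −ΔU = -27900 J.

-27900 J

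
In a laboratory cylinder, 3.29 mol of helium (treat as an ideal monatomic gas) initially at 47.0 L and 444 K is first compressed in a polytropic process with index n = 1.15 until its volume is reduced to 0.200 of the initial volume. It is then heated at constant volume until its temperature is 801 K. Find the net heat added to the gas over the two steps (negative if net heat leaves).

P₁ = nRT₁/V₁ = 3.29×8.314×444/47.0 = 258 kPa.
Step 1 — Polytropic n=1.15: T₂ = T₁(V₁/V₂)^(n−1) = 444×(5.00)^0.15 = 565 K; P₂ = P₁(V₁/V₂)^n = 1640 kPa.
W = (P₁V₁−P₂V₂)/(n−1) = (258×47.0−1640×9.40)/0.15 = -22100 J.
ΔU = nCvΔT = 3.29×12.5×(565−444) = 4970 J.
Q = ΔU + W = -17100 J.
State after step 1: P = 1640 kPa, V = 9.40 L, T = 565 K.
Step 2 — Isochoric: V stays 9.40 L; P/T = const ⇒ T₂ = 801 K, P₂ = 2330 kPa.
W = 0 (no volume change).
ΔU = nCvΔT = 3.29×12.5×(801−565) = 9670 J.
Q = ΔU = 9670 J.
Net over both steps: W = -22100 J, Q = -7460 J, ΔU = 14600 J.

-7460 J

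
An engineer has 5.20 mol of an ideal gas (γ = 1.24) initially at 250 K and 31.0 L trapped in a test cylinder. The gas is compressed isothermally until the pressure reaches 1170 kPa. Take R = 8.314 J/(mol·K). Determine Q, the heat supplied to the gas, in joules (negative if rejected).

P₁ = nRT₁/V₁ = 5.20×8.314×250/31.0 = 349 kPa.
Isothermal: T stays 250 K; PV = const ⇒ V₂ = 9.24 L, P₂ = 1170 kPa.
ΔU = 0 (ideal gas, T constant).
W = nRT ln(V₂/V₁) = 5.20×8.314×250×ln(0.298) = -13100 J.
Q = ΔU + W = -13100 J.

-13100 J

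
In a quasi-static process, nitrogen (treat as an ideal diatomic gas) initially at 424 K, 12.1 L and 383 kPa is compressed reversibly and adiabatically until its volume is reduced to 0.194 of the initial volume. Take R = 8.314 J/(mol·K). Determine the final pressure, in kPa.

3800 kPa

Adiabatic: TV^(γ−1) = const ⇒ T₂ = 424×(5.15)^0.400 = 817 K; PV^γ = const ⇒ P₂ = 3800 kPa.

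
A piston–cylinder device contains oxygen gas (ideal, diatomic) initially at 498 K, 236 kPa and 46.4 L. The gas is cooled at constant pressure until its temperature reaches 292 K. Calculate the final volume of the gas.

Isobaric: P stays 236 kPa; V/T = const ⇒ T₂ = 292 K, V₂ = 27.2 L.

27.2 L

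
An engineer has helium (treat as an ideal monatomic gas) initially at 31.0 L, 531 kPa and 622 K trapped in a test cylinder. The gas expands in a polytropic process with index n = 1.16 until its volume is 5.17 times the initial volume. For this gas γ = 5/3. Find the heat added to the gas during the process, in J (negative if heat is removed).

n = P₁V₁/(RT₁) = 531×31.0/(8.314×622) = 3.18 mol.
Polytropic n=1.16: T₂ = T₁(V₁/V₂)^(n−1) = 622×(0.193)^0.16 = 478 K; P₂ = P₁(V₁/V₂)^n = 79.0 kPa.
W = (P₁V₁−P₂V₂)/(n−1) = (531×31.0−79.0×160)/0.16 = 23800 J.
ΔU = nCvΔT = 3.18×12.5×(478−622) = -5710 J.
Q = ΔU + W = 18100 J.

18100 J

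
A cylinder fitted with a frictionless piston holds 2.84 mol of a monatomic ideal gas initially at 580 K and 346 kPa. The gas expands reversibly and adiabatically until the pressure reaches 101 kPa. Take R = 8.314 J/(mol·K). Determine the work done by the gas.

V₁ = nRT₁/P₁ = 2.84×8.314×580/346 = 39.6 L.
Adiabatic: T₂/T₁ = (P₂/P₁)^((γ−1)/γ) ⇒ T₂ = 580×(0.292)^0.400 = 354 K; V₂ = 82.9 L.
ΔU = nCvΔT = 2.84×12.5×(354−580) = -7990 J.
Q = 0 for an adiabatic process, so W = −ΔU = 7990 J.

7990 J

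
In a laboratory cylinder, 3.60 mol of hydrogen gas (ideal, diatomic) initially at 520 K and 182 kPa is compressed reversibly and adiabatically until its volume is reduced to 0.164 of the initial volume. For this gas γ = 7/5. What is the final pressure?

V₁ = nRT₁/P₁ = 3.60×8.314×520/182 = 85.5 L.
Adiabatic: TV^(γ−1) = const ⇒ T₂ = 520×(6.10)^0.400 = 1070 K; PV^γ = const ⇒ P₂ = 2290 kPa.

2290 kPa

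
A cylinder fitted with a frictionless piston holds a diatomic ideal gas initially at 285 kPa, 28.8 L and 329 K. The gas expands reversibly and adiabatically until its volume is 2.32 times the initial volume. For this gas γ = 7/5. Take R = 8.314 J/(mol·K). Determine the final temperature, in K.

Adiabatic: TV^(γ−1) = const ⇒ T₂ = 329×(0.431)^0.400 = 235 K; PV^γ = const ⇒ P₂ = 87.7 kPa.

235 K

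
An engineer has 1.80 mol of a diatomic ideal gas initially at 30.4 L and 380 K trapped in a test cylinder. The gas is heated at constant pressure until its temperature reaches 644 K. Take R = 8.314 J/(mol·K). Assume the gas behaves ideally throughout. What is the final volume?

51.5 L

P₁ = nRT₁/V₁ = 1.80×8.314×380/30.4 = 187 kPa.
Isobaric: P stays 187 kPa; V/T = const ⇒ T₂ = 644 K, V₂ = 51.5 L.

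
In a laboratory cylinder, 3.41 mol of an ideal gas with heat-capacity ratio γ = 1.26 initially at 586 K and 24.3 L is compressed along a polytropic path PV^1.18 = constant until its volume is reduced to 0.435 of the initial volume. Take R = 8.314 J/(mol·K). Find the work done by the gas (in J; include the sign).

P₁ = nRT₁/V₁ = 3.41×8.314×586/24.3 = 684 kPa.
Polytropic n=1.18: T₂ = T₁(V₁/V₂)^(n−1) = 586×(2.30)^0.18 = 681 K; P₂ = P₁(V₁/V₂)^n = 1830 kPa.
W = (P₁V₁−P₂V₂)/(n−1) = (684×24.3−1830×10.6)/0.18 = -14900 J.

-14900 J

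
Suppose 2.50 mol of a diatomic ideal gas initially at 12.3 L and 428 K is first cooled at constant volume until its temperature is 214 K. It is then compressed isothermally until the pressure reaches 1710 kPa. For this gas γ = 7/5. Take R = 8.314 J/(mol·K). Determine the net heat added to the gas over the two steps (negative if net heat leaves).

-18000 J

P₁ = nRT₁/V₁ = 2.50×8.314×428/12.3 = 723 kPa.
Step 1 — Isochoric: V stays 12.3 L; P/T = const ⇒ T₂ = 214 K, P₂ = 362 kPa.
W = 0 (no volume change).
ΔU = nCvΔT = 2.50×20.8×(214−428) = -11100 J.
Q = ΔU = -11100 J.
State after step 1: P = 362 kPa, V = 12.3 L, T = 214 K.
Step 2 — Isothermal: T stays 214 K; PV = const ⇒ V₂ = 2.60 L, P₂ = 1710 kPa.
ΔU = 0 (ideal gas, T constant).
W = nRT ln(V₂/V₁) = 2.50×8.314×214×ln(0.211) = -6910 J.
Q = ΔU + W = -6910 J.
Net over both steps: W = -6910 J, Q = -18000 J, ΔU = -11100 J.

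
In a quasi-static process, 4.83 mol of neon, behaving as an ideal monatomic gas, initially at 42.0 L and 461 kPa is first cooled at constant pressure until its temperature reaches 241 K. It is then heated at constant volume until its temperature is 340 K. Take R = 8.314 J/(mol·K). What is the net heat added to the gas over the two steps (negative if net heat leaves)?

-18200 J

T₁ = P₁V₁/(nR) = 461×42.0/(4.83×8.314) = 482 K.
Step 1 — Isobaric: P stays 461 kPa; V/T = const ⇒ T₂ = 241 K, V₂ = 21.0 L.
W = PΔV = 461×(21.0−42.0) kPa·L = -9680 J.
ΔU = nCvΔT = 4.83×12.5×(241−482) = -14500 J.
Q = ΔU + W = nCpΔT = -24200 J.
State after step 1: P = 461 kPa, V = 21.0 L, T = 241 K.
Step 2 — Isochoric: V stays 21.0 L; P/T = const ⇒ T₂ = 340 K, P₂ = 650 kPa.
W = 0 (no volume change).
ΔU = nCvΔT = 4.83×12.5×(340−241) = 5960 J.
Q = ΔU = 5960 J.
Net over both steps: W = -9680 J, Q = -18200 J, ΔU = -8560 J.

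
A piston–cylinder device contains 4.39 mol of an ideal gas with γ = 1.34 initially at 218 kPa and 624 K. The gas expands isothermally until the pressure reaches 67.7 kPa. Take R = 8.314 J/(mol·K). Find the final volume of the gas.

V₁ = nRT₁/P₁ = 4.39×8.314×624/218 = 104 L.
Isothermal: T stays 624 K; PV = const ⇒ V₂ = 336 L, P₂ = 67.7 kPa.

336 L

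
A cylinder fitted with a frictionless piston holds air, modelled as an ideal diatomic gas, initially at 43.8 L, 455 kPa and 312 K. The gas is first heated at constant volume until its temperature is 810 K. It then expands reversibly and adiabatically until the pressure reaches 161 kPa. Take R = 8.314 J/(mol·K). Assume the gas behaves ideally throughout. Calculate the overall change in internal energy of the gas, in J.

n = P₁V₁/(RT₁) = 455×43.8/(8.314×312) = 7.68 mol.
Step 1 — Isochoric: V stays 43.8 L; P/T = const ⇒ T₂ = 810 K, P₂ = 1180 kPa.
W = 0 (no volume change).
ΔU = nCvΔT = 7.68×20.8×(810−312) = 79500 J.
Q = ΔU = 79500 J.
State after step 1: P = 1180 kPa, V = 43.8 L, T = 810 K.
Step 2 — Adiabatic: T₂/T₁ = (P₂/P₁)^((γ−1)/γ) ⇒ T₂ = 810×(0.136)^0.286 = 458 K; V₂ = 182 L.
ΔU = nCvΔT = 7.68×20.8×(458−810) = -56200 J.
Q = 0 for an adiabatic process, so W = −ΔU = 56200 J.
Net over both steps: W = 56200 J, Q = 79500 J, ΔU = 23400 J.

23400 J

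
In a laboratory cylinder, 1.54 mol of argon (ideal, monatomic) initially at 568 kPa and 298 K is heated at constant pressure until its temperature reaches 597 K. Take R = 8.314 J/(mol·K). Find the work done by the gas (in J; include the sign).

3830 J

V₁ = nRT₁/P₁ = 1.54×8.314×298/568 = 6.72 L.
Isobaric: P stays 568 kPa; V/T = const ⇒ T₂ = 597 K, V₂ = 13.5 L.
W = PΔV = 568×(13.5−6.72) kPa·L = 3830 J.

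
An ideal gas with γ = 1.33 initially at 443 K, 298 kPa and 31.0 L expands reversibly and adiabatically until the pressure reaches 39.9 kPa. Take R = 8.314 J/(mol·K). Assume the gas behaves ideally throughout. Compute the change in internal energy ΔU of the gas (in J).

-11000 J

n = P₁V₁/(RT₁) = 298×31.0/(8.314×443) = 2.51 mol.
Adiabatic: T₂/T₁ = (P₂/P₁)^((γ−1)/γ) ⇒ T₂ = 443×(0.134)^0.248 = 269 K; V₂ = 141 L.
For an ideal gas ΔU = nCvΔT with Cv = R/(γ−1) = 25.2 J/(mol·K).
ΔU = 2.51×25.2×(269−443) = -11000 J.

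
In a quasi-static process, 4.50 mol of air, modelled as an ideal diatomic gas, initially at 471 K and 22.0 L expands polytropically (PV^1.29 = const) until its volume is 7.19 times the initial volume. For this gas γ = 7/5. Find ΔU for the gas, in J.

-19200 J

P₁ = nRT₁/V₁ = 4.50×8.314×471/22.0 = 801 kPa.
Polytropic n=1.29: T₂ = T₁(V₁/V₂)^(n−1) = 471×(0.139)^0.29 = 266 K; P₂ = P₁(V₁/V₂)^n = 62.9 kPa.
For an ideal gas ΔU = nCvΔT with Cv = (5/2)R = 20.8 J/(mol·K).
ΔU = 4.50×20.8×(266−471) = -19200 J.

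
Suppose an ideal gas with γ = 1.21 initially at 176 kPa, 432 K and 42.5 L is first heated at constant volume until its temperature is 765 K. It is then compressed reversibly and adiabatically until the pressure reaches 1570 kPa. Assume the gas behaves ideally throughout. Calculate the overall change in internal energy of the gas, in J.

n = P₁V₁/(RT₁) = 176×42.5/(8.314×432) = 2.08 mol.
Step 1 — Isochoric: V stays 42.5 L; P/T = const ⇒ T₂ = 765 K, P₂ = 312 kPa.
W = 0 (no volume change).
ΔU = nCvΔT = 2.08×39.6×(765−432) = 27500 J.
Q = ΔU = 27500 J.
State after step 1: P = 312 kPa, V = 42.5 L, T = 765 K.
Step 2 — Adiabatic: T₂/T₁ = (P₂/P₁)^((γ−1)/γ) ⇒ T₂ = 765×(5.04)^0.174 = 1010 K; V₂ = 11.2 L.
ΔU = nCvΔT = 2.08×39.6×(1010−765) = 20400 J.
Q = 0 for an adiabatic process, so W = −ΔU = -20400 J.
Net over both steps: W = -20400 J, Q = 27500 J, ΔU = 47900 J.

47900 J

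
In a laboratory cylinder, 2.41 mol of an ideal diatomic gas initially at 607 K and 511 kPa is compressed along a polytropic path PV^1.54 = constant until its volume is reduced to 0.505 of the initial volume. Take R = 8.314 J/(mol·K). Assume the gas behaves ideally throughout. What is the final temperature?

V₁ = nRT₁/P₁ = 2.41×8.314×607/511 = 23.8 L.
Polytropic n=1.54: T₂ = T₁(V₁/V₂)^(n−1) = 607×(1.98)^0.54 = 878 K; P₂ = P₁(V₁/V₂)^n = 1460 kPa.

878 K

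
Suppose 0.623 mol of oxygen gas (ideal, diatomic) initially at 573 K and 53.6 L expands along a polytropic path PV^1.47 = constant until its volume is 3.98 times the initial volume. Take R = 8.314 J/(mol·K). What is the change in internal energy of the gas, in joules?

-3540 J

P₁ = nRT₁/V₁ = 0.623×8.314×573/53.6 = 55.4 kPa.
Polytropic n=1.47: T₂ = T₁(V₁/V₂)^(n−1) = 573×(0.251)^0.47 = 299 K; P₂ = P₁(V₁/V₂)^n = 7.27 kPa.
For an ideal gas ΔU = nCvΔT with Cv = (5/2)R = 20.8 J/(mol·K).
ΔU = 0.623×20.8×(299−573) = -3540 J.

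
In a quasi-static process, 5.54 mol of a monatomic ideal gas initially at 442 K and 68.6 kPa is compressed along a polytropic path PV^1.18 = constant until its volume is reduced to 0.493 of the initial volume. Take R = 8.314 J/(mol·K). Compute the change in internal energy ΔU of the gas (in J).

V₁ = nRT₁/P₁ = 5.54×8.314×442/68.6 = 297 L.
Polytropic n=1.18: T₂ = T₁(V₁/V₂)^(n−1) = 442×(2.03)^0.18 = 502 K; P₂ = P₁(V₁/V₂)^n = 158 kPa.
For an ideal gas ΔU = nCvΔT with Cv = (3/2)R = 12.5 J/(mol·K).
ΔU = 5.54×12.5×(502−442) = 4150 J.

4150 J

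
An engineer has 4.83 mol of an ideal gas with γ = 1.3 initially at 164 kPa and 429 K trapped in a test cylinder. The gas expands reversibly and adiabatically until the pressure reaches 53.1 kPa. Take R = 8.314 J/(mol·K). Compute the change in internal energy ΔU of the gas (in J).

V₁ = nRT₁/P₁ = 4.83×8.314×429/164 = 105 L.
Adiabatic: T₂/T₁ = (P₂/P₁)^((γ−1)/γ) ⇒ T₂ = 429×(0.324)^0.231 = 331 K; V₂ = 250 L.
For an ideal gas ΔU = nCvΔT with Cv = R/(γ−1) = 27.7 J/(mol·K).
ΔU = 4.83×27.7×(331−429) = -13200 J.

-13200 J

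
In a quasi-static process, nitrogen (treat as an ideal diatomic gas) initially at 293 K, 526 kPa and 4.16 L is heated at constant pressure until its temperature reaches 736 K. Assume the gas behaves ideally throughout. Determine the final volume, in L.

Isobaric: P stays 526 kPa; V/T = const ⇒ T₂ = 736 K, V₂ = 10.4 L.

10.4 L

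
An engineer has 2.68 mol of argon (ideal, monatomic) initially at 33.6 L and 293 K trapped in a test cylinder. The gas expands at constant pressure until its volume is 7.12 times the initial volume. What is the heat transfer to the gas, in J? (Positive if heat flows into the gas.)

99900 J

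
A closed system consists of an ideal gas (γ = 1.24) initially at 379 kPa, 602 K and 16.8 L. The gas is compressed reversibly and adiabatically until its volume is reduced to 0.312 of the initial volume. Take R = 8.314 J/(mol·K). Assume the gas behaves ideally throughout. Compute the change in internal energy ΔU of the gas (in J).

8560 J

n = P₁V₁/(RT₁) = 379×16.8/(8.314×602) = 1.27 mol.
Adiabatic: TV^(γ−1) = const ⇒ T₂ = 602×(3.21)^0.240 = 796 K; PV^γ = const ⇒ P₂ = 1610 kPa.
For an ideal gas ΔU = nCvΔT with Cv = R/(γ−1) = 34.6 J/(mol·K).
ΔU = 1.27×34.6×(796−602) = 8560 J.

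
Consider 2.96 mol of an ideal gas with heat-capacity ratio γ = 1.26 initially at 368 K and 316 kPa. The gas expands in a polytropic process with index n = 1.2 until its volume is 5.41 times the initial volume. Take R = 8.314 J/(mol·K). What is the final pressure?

V₁ = nRT₁/P₁ = 2.96×8.314×368/316 = 28.7 L.
Polytropic n=1.2: T₂ = T₁(V₁/V₂)^(n−1) = 368×(0.185)^0.20 = 263 K; P₂ = P₁(V₁/V₂)^n = 41.7 kPa.

41.7 kPa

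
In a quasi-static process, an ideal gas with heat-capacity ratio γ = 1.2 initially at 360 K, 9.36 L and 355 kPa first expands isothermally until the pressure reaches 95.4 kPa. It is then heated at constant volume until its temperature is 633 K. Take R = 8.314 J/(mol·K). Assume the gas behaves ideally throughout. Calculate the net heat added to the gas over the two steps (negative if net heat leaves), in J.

17000 J

n = P₁V₁/(RT₁) = 355×9.36/(8.314×360) = 1.11 mol.
Step 1 — Isothermal: T stays 360 K; PV = const ⇒ V₂ = 34.8 L, P₂ = 95.4 kPa.
ΔU = 0 (ideal gas, T constant).
W = nRT ln(V₂/V₁) = 1.11×8.314×360×ln(3.72) = 4370 J.
Q = ΔU + W = 4370 J.
State after step 1: P = 95.4 kPa, V = 34.8 L, T = 360 K.
Step 2 — Isochoric: V stays 34.8 L; P/T = const ⇒ T₂ = 633 K, P₂ = 168 kPa.
W = 0 (no volume change).
ΔU = nCvΔT = 1.11×41.6×(633−360) = 12600 J.
Q = ΔU = 12600 J.
Net over both steps: W = 4370 J, Q = 17000 J, ΔU = 12600 J.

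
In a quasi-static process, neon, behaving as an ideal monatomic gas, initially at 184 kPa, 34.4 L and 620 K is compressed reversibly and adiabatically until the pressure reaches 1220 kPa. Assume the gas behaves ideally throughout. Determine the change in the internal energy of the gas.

n = P₁V₁/(RT₁) = 184×34.4/(8.314×620) = 1.23 mol.
Adiabatic: T₂/T₁ = (P₂/P₁)^((γ−1)/γ) ⇒ T₂ = 620×(6.63)^0.400 = 1320 K; V₂ = 11.1 L.
For an ideal gas ΔU = nCvΔT with Cv = (3/2)R = 12.5 J/(mol·K).
ΔU = 1.23×12.5×(1320−620) = 10700 J.

10700 J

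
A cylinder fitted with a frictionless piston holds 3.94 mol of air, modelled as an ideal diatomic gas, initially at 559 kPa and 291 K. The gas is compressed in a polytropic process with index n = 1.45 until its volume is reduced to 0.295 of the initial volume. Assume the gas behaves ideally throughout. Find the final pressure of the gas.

3280 kPa

V₁ = nRT₁/P₁ = 3.94×8.314×291/559 = 17.1 L.
Polytropic n=1.45: T₂ = T₁(V₁/V₂)^(n−1) = 291×(3.39)^0.45 = 504 K; P₂ = P₁(V₁/V₂)^n = 3280 kPa.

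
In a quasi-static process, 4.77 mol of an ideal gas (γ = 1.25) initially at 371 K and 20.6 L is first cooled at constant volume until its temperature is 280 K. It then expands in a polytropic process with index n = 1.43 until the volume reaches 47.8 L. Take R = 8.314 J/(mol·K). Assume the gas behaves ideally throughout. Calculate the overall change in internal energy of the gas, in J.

-27900 J

P₁ = nRT₁/V₁ = 4.77×8.314×371/20.6 = 714 kPa.
Step 1 — Isochoric: V stays 20.6 L; P/T = const ⇒ T₂ = 280 K, P₂ = 539 kPa.
W = 0 (no volume change).
ΔU = nCvΔT = 4.77×33.3×(280−371) = -14400 J.
Q = ΔU = -14400 J.
State after step 1: P = 539 kPa, V = 20.6 L, T = 280 K.
Step 2 — Polytropic n=1.43: T₂ = T₁(V₁/V₂)^(n−1) = 280×(0.431)^0.43 = 195 K; P₂ = P₁(V₁/V₂)^n = 162 kPa.
W = (P₁V₁−P₂V₂)/(n−1) = (539×20.6−162×47.8)/0.43 = 7840 J.
ΔU = nCvΔT = 4.77×33.3×(195−280) = -13500 J.
Q = ΔU + W = -5650 J.
Net over both steps: W = 7840 J, Q = -20100 J, ΔU = -27900 J.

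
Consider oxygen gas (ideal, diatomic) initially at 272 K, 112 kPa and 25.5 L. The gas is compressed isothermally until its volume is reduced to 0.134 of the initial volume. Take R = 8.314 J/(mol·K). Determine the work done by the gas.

n = P₁V₁/(RT₁) = 112×25.5/(8.314×272) = 1.26 mol.
Isothermal: T stays 272 K; PV = const ⇒ V₂ = 3.42 L, P₂ = 836 kPa.
W = nRT ln(V₂/V₁) = 1.26×8.314×272×ln(0.134) = -5740 J.

-5740 J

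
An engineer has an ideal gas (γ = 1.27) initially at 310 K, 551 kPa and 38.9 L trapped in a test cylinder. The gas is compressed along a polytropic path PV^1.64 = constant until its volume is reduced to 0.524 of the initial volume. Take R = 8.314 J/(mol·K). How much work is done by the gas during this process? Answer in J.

n = P₁V₁/(RT₁) = 551×38.9/(8.314×310) = 8.32 mol.
Polytropic n=1.64: T₂ = T₁(V₁/V₂)^(n−1) = 310×(1.91)^0.64 = 469 K; P₂ = P₁(V₁/V₂)^n = 1590 kPa.
W = (P₁V₁−P₂V₂)/(n−1) = (551×38.9−1590×20.4)/0.64 = -17200 J.

-17200 J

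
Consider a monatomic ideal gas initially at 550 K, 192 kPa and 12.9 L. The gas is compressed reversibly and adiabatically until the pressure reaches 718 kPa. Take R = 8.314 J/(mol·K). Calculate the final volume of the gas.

Adiabatic: T₂/T₁ = (P₂/P₁)^((γ−1)/γ) ⇒ T₂ = 550×(3.74)^0.400 = 932 K; V₂ = 5.85 L.

5.85 L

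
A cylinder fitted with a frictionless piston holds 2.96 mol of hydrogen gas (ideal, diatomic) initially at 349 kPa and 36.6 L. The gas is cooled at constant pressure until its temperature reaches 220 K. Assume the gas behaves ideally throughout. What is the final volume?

T₁ = P₁V₁/(nR) = 349×36.6/(2.96×8.314) = 519 K.
Isobaric: P stays 349 kPa; V/T = const ⇒ T₂ = 220 K, V₂ = 15.5 L.

15.5 L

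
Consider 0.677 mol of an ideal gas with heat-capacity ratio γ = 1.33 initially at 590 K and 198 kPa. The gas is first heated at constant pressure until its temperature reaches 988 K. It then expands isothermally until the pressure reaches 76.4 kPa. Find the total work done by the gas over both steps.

V₁ = nRT₁/P₁ = 0.677×8.314×590/198 = 16.8 L.
Step 1 — Isobaric: P stays 198 kPa; V/T = const ⇒ T₂ = 988 K, V₂ = 28.1 L.
W = PΔV = 198×(28.1−16.8) kPa·L = 2240 J.
ΔU = nCvΔT = 0.677×25.2×(988−590) = 6790 J.
Q = ΔU + W = nCpΔT = 9030 J.
State after step 1: P = 198 kPa, V = 28.1 L, T = 988 K.
Step 2 — Isothermal: T stays 988 K; PV = const ⇒ V₂ = 72.8 L, P₂ = 76.4 kPa.
ΔU = 0 (ideal gas, T constant).
W = nRT ln(V₂/V₁) = 0.677×8.314×988×ln(2.59) = 5300 J.
Q = ΔU + W = 5300 J.
Net over both steps: W = 7540 J, Q = 14300 J, ΔU = 6790 J.

7540 J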